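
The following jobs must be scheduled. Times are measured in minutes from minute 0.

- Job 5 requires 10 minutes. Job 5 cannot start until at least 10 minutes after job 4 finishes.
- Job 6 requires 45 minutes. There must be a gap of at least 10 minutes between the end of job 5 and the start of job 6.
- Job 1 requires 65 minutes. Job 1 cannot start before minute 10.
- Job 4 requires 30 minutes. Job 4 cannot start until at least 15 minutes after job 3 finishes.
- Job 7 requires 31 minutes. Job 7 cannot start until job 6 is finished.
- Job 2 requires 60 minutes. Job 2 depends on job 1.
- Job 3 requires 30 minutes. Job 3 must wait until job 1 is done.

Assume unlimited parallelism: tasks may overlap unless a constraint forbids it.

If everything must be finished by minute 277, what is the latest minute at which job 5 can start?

181

Job 7 must finish by minute 277; it takes 31 minutes, so it must start by 277 − 31 = minute 246.
Job 6 has to be done before job 7 (must start by minute 246). That means finishing by minute 246, i.e. starting by 246 − 45 = minute 201.
Job 5 has to be done before job 6 (must start by minute 201, minus 10-minute gap → minute 191). That means finishing by minute 191, i.e. starting by 191 − 10 = minute 181.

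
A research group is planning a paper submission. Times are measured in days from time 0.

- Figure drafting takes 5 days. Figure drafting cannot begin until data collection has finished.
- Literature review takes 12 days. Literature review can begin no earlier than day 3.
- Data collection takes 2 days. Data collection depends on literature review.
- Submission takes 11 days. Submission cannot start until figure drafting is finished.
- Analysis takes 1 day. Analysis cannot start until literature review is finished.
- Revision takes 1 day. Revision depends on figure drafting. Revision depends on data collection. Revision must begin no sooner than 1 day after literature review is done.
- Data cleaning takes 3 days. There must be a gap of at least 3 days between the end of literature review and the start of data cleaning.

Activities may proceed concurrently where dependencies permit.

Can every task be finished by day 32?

After its own release at day 3, literature review can start at day 3 and finishes at day 15.
Analysis cannot begin until literature review (finishes day 15). It runs from day 15 to 15 + 1 = day 16.
After literature review (finishes day 15, plus 3-day gap → day 18), data cleaning can start at day 18 and finishes at day 21.
After literature review (finishes day 15), data collection can start at day 15 and finishes at day 17.
After data collection (finishes day 17), figure drafting can start at day 17 and finishes at day 22.
Submission waits on figure drafting (finishes day 22), so it starts at day 22 and finishes at 22 + 11 = day 33.
For revision: figure drafting (finishes day 22); data collection (finishes day 17); literature review (finishes day 15, plus 1-day gap → day 16). Taking the maximum gives a start of day 22, and it finishes at 22 + 1 = day 23.
The earliest everything can be done is day 33, which is after the deadline of 32, so it is not possible.

No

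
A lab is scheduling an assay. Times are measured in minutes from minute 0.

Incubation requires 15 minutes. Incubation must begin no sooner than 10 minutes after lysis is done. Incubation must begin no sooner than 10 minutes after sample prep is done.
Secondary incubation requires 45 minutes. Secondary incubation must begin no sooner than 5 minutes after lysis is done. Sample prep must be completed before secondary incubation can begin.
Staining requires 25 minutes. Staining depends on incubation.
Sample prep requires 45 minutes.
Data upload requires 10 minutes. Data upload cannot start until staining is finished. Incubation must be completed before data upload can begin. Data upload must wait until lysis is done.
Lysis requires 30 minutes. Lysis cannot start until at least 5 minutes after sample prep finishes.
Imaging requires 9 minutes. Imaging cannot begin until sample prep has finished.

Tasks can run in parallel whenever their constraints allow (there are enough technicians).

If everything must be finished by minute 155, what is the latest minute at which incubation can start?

105

Nothing follows data upload; the deadline of minute 155 is its only limit. It must start by 155 − 10 = minute 145.
Staining has to be done before data upload (must start by minute 145). That means finishing by minute 145, i.e. starting by 145 − 25 = minute 120.
Incubation feeds staining (must start by minute 120); data upload (must start by minute 145). Taking the minimum, incubation must finish by minute 120 and start by 120 − 15 = minute 105.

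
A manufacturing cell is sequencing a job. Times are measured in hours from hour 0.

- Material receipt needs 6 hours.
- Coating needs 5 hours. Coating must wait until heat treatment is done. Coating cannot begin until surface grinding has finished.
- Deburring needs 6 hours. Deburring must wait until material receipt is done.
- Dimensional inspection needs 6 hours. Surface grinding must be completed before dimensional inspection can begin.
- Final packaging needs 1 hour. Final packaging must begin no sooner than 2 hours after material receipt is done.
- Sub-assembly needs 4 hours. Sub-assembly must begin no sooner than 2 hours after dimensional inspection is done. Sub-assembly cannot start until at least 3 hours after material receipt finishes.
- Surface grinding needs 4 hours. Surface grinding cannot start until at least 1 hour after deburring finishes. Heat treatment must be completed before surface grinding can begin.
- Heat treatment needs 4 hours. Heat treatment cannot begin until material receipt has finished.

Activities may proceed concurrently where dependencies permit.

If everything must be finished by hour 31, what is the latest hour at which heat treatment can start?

Sub-assembly has no dependents, so it just needs to finish by hour 31. Starting by 31 − 4 = hour 27 achieves that.
Dimensional inspection feeds into sub-assembly (must start by hour 27, minus 2-hour gap → hour 25); so dimensional inspection must finish by hour 25 and therefore start by hour 19.
To finish by hour 31, coating (duration 5) must start no later than hour 26.
Surface grinding has several dependents: dimensional inspection (must start by hour 19); coating (must start by hour 26). The earliest of those limits is hour 19, so surface grinding must start by 19 − 4 = hour 15.
Heat treatment must finish in time for surface grinding (must start by hour 15); coating (must start by hour 26). The tightest is hour 15, so heat treatment must start by 15 − 4 = hour 11.

11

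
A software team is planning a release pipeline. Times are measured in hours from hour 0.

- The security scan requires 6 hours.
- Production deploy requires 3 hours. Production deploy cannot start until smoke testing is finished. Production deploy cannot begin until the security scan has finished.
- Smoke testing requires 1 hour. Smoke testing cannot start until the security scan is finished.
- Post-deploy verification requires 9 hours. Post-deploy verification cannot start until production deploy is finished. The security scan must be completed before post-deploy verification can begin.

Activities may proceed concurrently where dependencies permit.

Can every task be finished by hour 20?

Yes

The security scan has no prerequisites, so it starts at hour 0 and finishes at hour 6.
Smoke testing waits on the security scan (finishes hour 6), so it starts at hour 6 and finishes at 6 + 1 = hour 7.
Production deploy has to wait for smoke testing (finishes hour 7); the security scan (finishes hour 6). The latest of these is hour 7, so production deploy runs hour 7 to 7 + 3 = hour 10.
For post-deploy verification: production deploy (finishes hour 10); the security scan (finishes hour 6). Taking the maximum gives a start of hour 10, and it finishes at 10 + 9 = hour 19.
Every task is finished by hour 19, which is no later than the deadline of 20, so the schedule is feasible.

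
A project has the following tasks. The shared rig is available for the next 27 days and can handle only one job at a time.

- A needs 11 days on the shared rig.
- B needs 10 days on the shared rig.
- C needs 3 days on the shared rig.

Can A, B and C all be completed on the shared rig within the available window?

Running back to back, the jobs need 11 + 10 + 3 = 24 days on the shared rig.
Since 24 ≤ 27, they fit within the window.

Yes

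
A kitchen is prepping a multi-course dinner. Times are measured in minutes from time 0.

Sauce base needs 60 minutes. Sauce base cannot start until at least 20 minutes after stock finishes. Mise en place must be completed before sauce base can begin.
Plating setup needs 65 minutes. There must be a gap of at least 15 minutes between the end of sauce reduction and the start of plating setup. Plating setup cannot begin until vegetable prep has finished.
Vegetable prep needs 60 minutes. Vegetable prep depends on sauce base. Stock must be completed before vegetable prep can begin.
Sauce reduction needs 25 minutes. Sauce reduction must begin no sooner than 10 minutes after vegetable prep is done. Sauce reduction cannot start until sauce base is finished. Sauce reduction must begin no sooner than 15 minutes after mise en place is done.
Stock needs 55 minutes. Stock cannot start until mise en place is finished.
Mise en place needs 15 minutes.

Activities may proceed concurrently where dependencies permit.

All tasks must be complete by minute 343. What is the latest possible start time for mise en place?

18

Plating setup must finish by minute 343; it takes 65 minutes, so it must start by 343 − 65 = minute 278.
Sauce reduction has to be done before plating setup (must start by minute 278, minus 15-minute gap → minute 263). That means finishing by minute 263, i.e. starting by 263 − 25 = minute 238.
Vegetable prep feeds sauce reduction (must start by minute 238, minus 10-minute gap → minute 228); plating setup (must start by minute 278). Taking the minimum, vegetable prep must finish by minute 228 and start by 228 − 60 = minute 168.
For sauce base: vegetable prep (must start by minute 168); sauce reduction (must start by minute 238). The most restrictive is minute 168; with a 60-minute duration, sauce base must start by minute 108.
For stock: sauce base (must start by minute 108, minus 20-minute gap → minute 88); vegetable prep (must start by minute 168). The most restrictive is minute 88; with a 55-minute duration, stock must start by minute 33.
Mise en place has several dependents: stock (must start by minute 33); sauce base (must start by minute 108); sauce reduction (must start by minute 238, minus 15-minute gap → minute 223). The earliest of those limits is minute 33, so mise en place must start by 33 − 15 = minute 18.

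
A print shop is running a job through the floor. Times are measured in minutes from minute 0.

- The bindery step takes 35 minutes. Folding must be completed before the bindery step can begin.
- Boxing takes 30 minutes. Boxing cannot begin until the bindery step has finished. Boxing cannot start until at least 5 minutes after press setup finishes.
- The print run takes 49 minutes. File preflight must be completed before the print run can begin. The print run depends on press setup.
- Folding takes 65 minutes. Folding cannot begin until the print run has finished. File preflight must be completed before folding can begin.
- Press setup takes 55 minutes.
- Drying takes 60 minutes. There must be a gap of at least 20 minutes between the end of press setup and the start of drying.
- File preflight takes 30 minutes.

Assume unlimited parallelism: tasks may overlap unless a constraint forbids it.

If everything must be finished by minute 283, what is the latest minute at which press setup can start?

49

Nothing follows boxing; the deadline of minute 283 is its only limit. It must start by 283 − 30 = minute 253.
The bindery step must finish before boxing (must start by minute 253). With a 35-minute duration, the bindery step must start by 253 − 35 = minute 218.
Folding must finish before the bindery step (must start by minute 218). With a 65-minute duration, folding must start by 218 − 65 = minute 153.
Since folding (must start by minute 153) depends on it, the print run must finish by minute 153. Backing off its 49-minute duration gives a latest start of minute 104.
Nothing follows drying; the deadline of minute 283 is its only limit. It must start by 283 − 60 = minute 223.
Press setup has several dependents: the print run (must start by minute 104); drying (must start by minute 223, minus 20-minute gap → minute 203); boxing (must start by minute 253, minus 5-minute gap → minute 248). The earliest of those limits is minute 104, so press setup must start by 104 − 55 = minute 49.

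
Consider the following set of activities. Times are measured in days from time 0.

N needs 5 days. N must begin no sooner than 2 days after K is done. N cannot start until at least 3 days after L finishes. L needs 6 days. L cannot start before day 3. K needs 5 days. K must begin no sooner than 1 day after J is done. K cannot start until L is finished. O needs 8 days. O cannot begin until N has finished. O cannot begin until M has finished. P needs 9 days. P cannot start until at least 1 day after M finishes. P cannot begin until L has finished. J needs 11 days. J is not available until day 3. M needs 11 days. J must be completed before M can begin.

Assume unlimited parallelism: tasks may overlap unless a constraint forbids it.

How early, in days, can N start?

L cannot begin until its own release at day 3. It runs from day 3 to 3 + 6 = day 9.
J waits on its own release at day 3, so it starts at day 3 and finishes at 3 + 11 = day 14.
K has to wait for J (finishes day 14, plus 1-day gap → day 15); L (finishes day 9). The latest of these is day 15, so K runs day 15 to 15 + 5 = day 20.
N waits on K (finishes day 20, plus 2-day gap → day 22); L (finishes day 9, plus 3-day gap → day 12). The latest of these is day 22, which is the earliest N can start.

22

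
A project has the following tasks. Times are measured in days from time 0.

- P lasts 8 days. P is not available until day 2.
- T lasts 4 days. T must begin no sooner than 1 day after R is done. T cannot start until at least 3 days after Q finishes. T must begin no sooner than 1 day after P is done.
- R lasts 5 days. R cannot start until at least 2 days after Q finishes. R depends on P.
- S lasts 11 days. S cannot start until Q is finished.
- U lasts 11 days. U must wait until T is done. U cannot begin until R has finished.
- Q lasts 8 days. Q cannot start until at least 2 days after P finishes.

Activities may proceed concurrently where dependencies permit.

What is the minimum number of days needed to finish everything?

43

After its own release at day 2, P can start at day 2 and finishes at day 10.
After P (finishes day 10, plus 2-day gap → day 12), Q can start at day 12 and finishes at day 20.
S waits on Q (finishes day 20), so it starts at day 20 and finishes at 20 + 11 = day 31.
R has to wait for Q (finishes day 20, plus 2-day gap → day 22); P (finishes day 10). The latest of these is day 22, so R runs day 22 to 22 + 5 = day 27.
T needs all of R (finishes day 27, plus 1-day gap → day 28); Q (finishes day 20, plus 3-day gap → day 23); P (finishes day 10, plus 1-day gap → day 11). That puts its earliest start at day 28; it finishes at 28 + 4 = day 32.
U cannot start until T (finishes day 32); R (finishes day 27). The controlling bound is day 32, so U finishes at 32 + 11 = day 43.
All tasks are finished once the last one completes. Finish times: P at 10, Q at 20, R at 27, S at 31, T at 32, U at 43. The latest is day 43.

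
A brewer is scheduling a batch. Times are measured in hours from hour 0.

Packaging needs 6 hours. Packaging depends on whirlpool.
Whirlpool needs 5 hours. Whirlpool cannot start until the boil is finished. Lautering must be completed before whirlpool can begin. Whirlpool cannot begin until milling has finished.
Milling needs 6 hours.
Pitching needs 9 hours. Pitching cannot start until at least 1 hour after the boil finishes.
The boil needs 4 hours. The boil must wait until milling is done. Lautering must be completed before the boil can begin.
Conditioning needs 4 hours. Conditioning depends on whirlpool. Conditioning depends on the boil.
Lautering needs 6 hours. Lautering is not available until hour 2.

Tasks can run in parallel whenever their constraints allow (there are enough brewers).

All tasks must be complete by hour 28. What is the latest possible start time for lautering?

Nothing follows conditioning; the deadline of hour 28 is its only limit. It must start by 28 − 4 = hour 24.
Nothing follows packaging; the deadline of hour 28 is its only limit. It must start by 28 − 6 = hour 22.
For whirlpool: conditioning (must start by hour 24); packaging (must start by hour 22). The most restrictive is hour 22; with a 5-hour duration, whirlpool must start by hour 17.
Pitching must finish by hour 28; it takes 9 hours, so it must start by 28 − 9 = hour 19.
The boil feeds whirlpool (must start by hour 17); pitching (must start by hour 19, minus 1-hour gap → hour 18); conditioning (must start by hour 24). Taking the minimum, the boil must finish by hour 17 and start by 17 − 4 = hour 13.
Lautering has several dependents: the boil (must start by hour 13); whirlpool (must start by hour 17). The earliest of those limits is hour 13, so lautering must start by 13 − 6 = hour 7.

7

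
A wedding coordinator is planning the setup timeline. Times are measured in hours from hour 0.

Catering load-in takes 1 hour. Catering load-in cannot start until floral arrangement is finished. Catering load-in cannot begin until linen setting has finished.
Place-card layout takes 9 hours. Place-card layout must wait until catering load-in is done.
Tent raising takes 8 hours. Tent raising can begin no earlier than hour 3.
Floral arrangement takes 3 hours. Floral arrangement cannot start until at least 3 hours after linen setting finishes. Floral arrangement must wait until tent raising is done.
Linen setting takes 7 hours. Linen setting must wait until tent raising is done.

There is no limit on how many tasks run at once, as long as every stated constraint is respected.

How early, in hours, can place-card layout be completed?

Tent raising cannot begin until its own release at hour 3. It runs from hour 3 to 3 + 8 = hour 11.
After tent raising (finishes hour 11), linen setting can start at hour 11 and finishes at hour 18.
Floral arrangement cannot start until linen setting (finishes hour 18, plus 3-hour gap → hour 21); tent raising (finishes hour 11). The controlling bound is hour 21, so floral arrangement finishes at 21 + 3 = hour 24.
Catering load-in needs all of floral arrangement (finishes hour 24); linen setting (finishes hour 18). That puts its earliest start at hour 24; it finishes at 24 + 1 = hour 25.
Place-card layout cannot begin until catering load-in (finishes hour 25). It runs from hour 25 to 25 + 9 = hour 34.

34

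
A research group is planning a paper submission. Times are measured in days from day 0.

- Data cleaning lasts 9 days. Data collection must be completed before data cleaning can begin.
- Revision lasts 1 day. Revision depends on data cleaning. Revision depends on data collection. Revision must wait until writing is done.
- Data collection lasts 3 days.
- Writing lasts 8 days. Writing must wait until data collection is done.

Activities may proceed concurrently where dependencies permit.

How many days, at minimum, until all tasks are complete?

13

Data collection can start immediately at day 0; it finishes at day 3.
Writing cannot begin until data collection (finishes day 3). It runs from day 3 to 3 + 8 = day 11.
After data collection (finishes day 3), data cleaning can start at day 3 and finishes at day 12.
Revision needs all of data cleaning (finishes day 12); data collection (finishes day 3); writing (finishes day 11). That puts its earliest start at day 12; it finishes at 12 + 1 = day 13.
All tasks are finished once the last one completes. Finish times: Data collection at 3, Data cleaning at 12, Writing at 11, Revision at 13. The latest is day 13.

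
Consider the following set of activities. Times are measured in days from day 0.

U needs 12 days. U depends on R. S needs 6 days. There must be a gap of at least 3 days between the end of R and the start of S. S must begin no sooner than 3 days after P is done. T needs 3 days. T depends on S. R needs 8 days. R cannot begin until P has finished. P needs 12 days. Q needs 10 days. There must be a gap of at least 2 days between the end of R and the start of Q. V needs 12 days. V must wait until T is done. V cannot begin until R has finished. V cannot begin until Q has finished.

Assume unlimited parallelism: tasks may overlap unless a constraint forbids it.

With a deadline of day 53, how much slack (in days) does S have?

P has no prerequisites, so it starts at day 0 and finishes at day 12.
After P (finishes day 12), R can start at day 12 and finishes at day 20.
For S: R (finishes day 20, plus 3-day gap → day 23); P (finishes day 12, plus 3-day gap → day 15). Taking the maximum gives a start of day 23, and it finishes at 23 + 6 = day 29.

Working backward from the deadline:
V must finish by day 53; it takes 12 days, so it must start by 53 − 12 = day 41.
T must finish before V (must start by day 41). With a 3-day duration, T must start by 41 − 3 = day 38.
S must finish before T (must start by day 38). With a 6-day duration, S must start by 38 − 6 = day 32.
So S can start as early as day 23 and as late as day 32, giving 32 − 23 = 9 days of slack.

9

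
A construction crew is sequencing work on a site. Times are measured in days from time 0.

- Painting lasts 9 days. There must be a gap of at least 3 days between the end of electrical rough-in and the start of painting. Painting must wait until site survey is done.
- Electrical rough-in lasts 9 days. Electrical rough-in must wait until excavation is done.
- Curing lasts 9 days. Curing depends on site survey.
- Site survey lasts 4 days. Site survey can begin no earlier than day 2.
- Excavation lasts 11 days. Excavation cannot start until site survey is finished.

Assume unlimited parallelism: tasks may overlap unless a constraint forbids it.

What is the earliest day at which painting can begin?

After its own release at day 2, site survey can start at day 2 and finishes at day 6.
Excavation cannot begin until site survey (finishes day 6). It runs from day 6 to 6 + 11 = day 17.
Electrical rough-in cannot begin until excavation (finishes day 17). It runs from day 17 to 17 + 9 = day 26.
Painting waits on electrical rough-in (finishes day 26, plus 3-day gap → day 29); site survey (finishes day 6). The latest of these is day 29, which is the earliest painting can start.

29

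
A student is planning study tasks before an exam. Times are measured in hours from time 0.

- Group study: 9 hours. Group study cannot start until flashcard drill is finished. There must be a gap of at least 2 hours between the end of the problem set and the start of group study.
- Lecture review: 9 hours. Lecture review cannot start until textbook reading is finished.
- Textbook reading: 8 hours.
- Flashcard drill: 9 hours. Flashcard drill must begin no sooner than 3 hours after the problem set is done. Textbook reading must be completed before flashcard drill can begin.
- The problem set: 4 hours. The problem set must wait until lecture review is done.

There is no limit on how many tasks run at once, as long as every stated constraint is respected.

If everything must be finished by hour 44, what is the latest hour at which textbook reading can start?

2

Nothing follows group study; the deadline of hour 44 is its only limit. It must start by 44 − 9 = hour 35.
Flashcard drill has to be done before group study (must start by hour 35). That means finishing by hour 35, i.e. starting by 35 − 9 = hour 26.
The problem set feeds flashcard drill (must start by hour 26, minus 3-hour gap → hour 23); group study (must start by hour 35, minus 2-hour gap → hour 33). Taking the minimum, the problem set must finish by hour 23 and start by 23 − 4 = hour 19.
Lecture review must finish before the problem set (must start by hour 19). With a 9-hour duration, lecture review must start by 19 − 9 = hour 10.
For textbook reading: lecture review (must start by hour 10); flashcard drill (must start by hour 26). The most restrictive is hour 10; with an 8-hour duration, textbook reading must start by hour 2.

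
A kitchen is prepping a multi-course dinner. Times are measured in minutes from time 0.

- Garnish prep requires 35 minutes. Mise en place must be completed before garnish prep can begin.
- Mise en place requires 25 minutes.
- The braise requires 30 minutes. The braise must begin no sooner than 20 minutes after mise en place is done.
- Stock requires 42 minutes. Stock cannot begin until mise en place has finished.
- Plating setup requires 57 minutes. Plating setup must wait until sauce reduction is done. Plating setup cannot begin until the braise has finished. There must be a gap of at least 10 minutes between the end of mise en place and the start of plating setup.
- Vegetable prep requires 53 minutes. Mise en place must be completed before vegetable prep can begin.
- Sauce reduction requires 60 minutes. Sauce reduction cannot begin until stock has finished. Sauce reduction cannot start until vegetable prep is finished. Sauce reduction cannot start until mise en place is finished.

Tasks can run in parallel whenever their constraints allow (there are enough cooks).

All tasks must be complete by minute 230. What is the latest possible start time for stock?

Plating setup must finish by minute 230; it takes 57 minutes, so it must start by 230 − 57 = minute 173.
Sauce reduction feeds into plating setup (must start by minute 173); so sauce reduction must finish by minute 173 and therefore start by minute 113.
Stock feeds into sauce reduction (must start by minute 113); so stock must finish by minute 113 and therefore start by minute 71.

71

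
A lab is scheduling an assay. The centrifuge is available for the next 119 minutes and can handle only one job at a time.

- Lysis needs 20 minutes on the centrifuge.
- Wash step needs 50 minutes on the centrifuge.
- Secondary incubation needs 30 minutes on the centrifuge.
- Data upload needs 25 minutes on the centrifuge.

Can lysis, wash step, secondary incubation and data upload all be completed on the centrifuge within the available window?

Running back to back, the jobs need 20 + 50 + 30 + 25 = 125 minutes on the centrifuge.
Since 125 > 119, they cannot all fit.

No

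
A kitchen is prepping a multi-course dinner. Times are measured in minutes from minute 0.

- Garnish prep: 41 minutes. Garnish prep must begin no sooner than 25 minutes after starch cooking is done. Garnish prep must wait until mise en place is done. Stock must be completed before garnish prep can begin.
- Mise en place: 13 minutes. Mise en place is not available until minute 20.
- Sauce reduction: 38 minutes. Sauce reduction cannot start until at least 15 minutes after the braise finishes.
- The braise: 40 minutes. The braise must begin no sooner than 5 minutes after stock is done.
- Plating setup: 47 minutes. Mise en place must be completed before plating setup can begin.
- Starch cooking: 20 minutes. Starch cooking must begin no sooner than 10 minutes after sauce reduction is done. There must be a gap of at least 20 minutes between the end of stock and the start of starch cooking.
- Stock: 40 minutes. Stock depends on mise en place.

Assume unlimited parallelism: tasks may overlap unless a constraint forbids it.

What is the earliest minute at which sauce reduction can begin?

After its own release at minute 20, mise en place can start at minute 20 and finishes at minute 33.
After mise en place (finishes minute 33), stock can start at minute 33 and finishes at minute 73.
The braise waits on stock (finishes minute 73, plus 5-minute gap → minute 78), so it starts at minute 78 and finishes at 78 + 40 = minute 118.
Sauce reduction waits on the braise (finishes minute 118, plus 15-minute gap → minute 133), so the earliest it can start is minute 133.

133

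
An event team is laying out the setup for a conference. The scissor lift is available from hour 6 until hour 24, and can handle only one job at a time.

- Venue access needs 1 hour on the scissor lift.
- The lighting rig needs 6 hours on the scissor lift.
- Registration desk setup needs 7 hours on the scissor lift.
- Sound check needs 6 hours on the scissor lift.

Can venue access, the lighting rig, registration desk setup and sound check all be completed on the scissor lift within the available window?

No

The scissor lift window is 24 − 6 = 18 hours.
Running back to back, the jobs need 1 + 6 + 7 + 6 = 20 hours on the scissor lift.
Since 20 > 18, they cannot all fit.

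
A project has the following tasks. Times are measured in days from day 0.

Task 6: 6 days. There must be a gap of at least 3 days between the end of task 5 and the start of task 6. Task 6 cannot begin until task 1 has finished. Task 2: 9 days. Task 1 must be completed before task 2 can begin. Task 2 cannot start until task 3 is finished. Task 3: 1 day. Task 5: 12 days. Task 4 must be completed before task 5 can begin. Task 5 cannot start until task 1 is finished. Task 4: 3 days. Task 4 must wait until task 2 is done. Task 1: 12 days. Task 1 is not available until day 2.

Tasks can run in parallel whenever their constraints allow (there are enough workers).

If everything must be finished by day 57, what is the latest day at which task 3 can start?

Nothing follows task 6; the deadline of day 57 is its only limit. It must start by 57 − 6 = day 51.
Task 5 must finish before task 6 (must start by day 51, minus 3-day gap → day 48). With a 12-day duration, task 5 must start by 48 − 12 = day 36.
Task 4 feeds into task 5 (must start by day 36); so task 4 must finish by day 36 and therefore start by day 33.
Task 2 feeds into task 4 (must start by day 33); so task 2 must finish by day 33 and therefore start by day 24.
Task 3 has to be done before task 2 (must start by day 24). That means finishing by day 24, i.e. starting by 24 − 1 = day 23.

23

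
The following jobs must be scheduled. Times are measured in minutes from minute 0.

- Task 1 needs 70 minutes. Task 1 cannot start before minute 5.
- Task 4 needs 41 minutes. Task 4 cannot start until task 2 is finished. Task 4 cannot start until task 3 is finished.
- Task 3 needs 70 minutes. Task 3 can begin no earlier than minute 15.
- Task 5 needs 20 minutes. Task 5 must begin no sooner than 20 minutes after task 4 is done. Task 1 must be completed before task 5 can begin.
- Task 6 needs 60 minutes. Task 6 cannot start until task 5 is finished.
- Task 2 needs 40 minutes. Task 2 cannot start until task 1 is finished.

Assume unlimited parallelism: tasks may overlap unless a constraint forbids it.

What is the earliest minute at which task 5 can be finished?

196

Task 3 waits on its own release at minute 15, so it starts at minute 15 and finishes at 15 + 70 = minute 85.
After its own release at minute 5, task 1 can start at minute 5 and finishes at minute 75.
Task 2 cannot begin until task 1 (finishes minute 75). It runs from minute 75 to 75 + 40 = minute 115.
For task 4: task 2 (finishes minute 115); task 3 (finishes minute 85). Taking the maximum gives a start of minute 115, and it finishes at 115 + 41 = minute 156.
Task 5 cannot start until task 4 (finishes minute 156, plus 20-minute gap → minute 176); task 1 (finishes minute 75). The controlling bound is minute 176, so task 5 finishes at 176 + 20 = minute 196.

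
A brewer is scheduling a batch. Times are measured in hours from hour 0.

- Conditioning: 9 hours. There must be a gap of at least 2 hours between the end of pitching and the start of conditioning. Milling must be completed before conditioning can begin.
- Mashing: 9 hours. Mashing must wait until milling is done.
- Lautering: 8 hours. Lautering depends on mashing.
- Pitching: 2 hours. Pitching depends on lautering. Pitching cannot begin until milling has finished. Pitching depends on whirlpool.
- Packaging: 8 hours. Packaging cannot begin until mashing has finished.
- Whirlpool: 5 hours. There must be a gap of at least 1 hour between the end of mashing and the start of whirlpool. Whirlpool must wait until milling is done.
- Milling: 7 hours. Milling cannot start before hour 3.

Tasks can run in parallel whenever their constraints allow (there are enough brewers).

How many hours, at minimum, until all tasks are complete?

Milling waits on its own release at hour 3, so it starts at hour 3 and finishes at 3 + 7 = hour 10.
Mashing waits on milling (finishes hour 10), so it starts at hour 10 and finishes at 10 + 9 = hour 19.
Packaging cannot begin until mashing (finishes hour 19). It runs from hour 19 to 19 + 8 = hour 27.
Whirlpool cannot start until mashing (finishes hour 19, plus 1-hour gap → hour 20); milling (finishes hour 10). The controlling bound is hour 20, so whirlpool finishes at 20 + 5 = hour 25.
Lautering waits on mashing (finishes hour 19), so it starts at hour 19 and finishes at 19 + 8 = hour 27.
Pitching has to wait for lautering (finishes hour 27); milling (finishes hour 10); whirlpool (finishes hour 25). The latest of these is hour 27, so pitching runs hour 27 to 27 + 2 = hour 29.
Conditioning needs all of pitching (finishes hour 29, plus 2-hour gap → hour 31); milling (finishes hour 10). That puts its earliest start at hour 31; it finishes at 31 + 9 = hour 40.
All tasks are finished once the last one completes. Finish times: Milling at 10, Mashing at 19, Lautering at 27, Whirlpool at 25, Pitching at 29, Conditioning at 40, Packaging at 27. The latest is hour 40.

40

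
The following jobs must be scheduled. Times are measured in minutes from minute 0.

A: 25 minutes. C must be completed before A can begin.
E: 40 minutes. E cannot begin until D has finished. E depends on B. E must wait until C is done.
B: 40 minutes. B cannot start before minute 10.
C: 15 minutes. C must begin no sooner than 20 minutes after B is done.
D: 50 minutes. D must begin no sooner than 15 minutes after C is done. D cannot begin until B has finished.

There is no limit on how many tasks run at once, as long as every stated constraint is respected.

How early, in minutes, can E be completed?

B cannot begin until its own release at minute 10. It runs from minute 10 to 10 + 40 = minute 50.
After B (finishes minute 50, plus 20-minute gap → minute 70), C can start at minute 70 and finishes at minute 85.
For D: C (finishes minute 85, plus 15-minute gap → minute 100); B (finishes minute 50). Taking the maximum gives a start of minute 100, and it finishes at 100 + 50 = minute 150.
E cannot start until D (finishes minute 150); B (finishes minute 50); C (finishes minute 85). The controlling bound is minute 150, so E finishes at 150 + 40 = minute 190.

190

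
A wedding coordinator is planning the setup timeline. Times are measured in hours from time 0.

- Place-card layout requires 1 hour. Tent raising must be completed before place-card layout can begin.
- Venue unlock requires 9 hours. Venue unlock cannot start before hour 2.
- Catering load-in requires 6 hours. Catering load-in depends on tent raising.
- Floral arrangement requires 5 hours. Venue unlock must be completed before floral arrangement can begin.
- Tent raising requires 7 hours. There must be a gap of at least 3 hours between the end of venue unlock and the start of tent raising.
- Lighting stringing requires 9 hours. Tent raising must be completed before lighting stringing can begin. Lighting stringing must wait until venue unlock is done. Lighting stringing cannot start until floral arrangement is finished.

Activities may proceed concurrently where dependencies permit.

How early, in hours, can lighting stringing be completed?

Venue unlock cannot begin until its own release at hour 2. It runs from hour 2 to 2 + 9 = hour 11.
Floral arrangement waits on venue unlock (finishes hour 11), so it starts at hour 11 and finishes at 11 + 5 = hour 16.
Tent raising waits on venue unlock (finishes hour 11, plus 3-hour gap → hour 14), so it starts at hour 14 and finishes at 14 + 7 = hour 21.
For lighting stringing: tent raising (finishes hour 21); venue unlock (finishes hour 11); floral arrangement (finishes hour 16). Taking the maximum gives a start of hour 21, and it finishes at 21 + 9 = hour 30.

30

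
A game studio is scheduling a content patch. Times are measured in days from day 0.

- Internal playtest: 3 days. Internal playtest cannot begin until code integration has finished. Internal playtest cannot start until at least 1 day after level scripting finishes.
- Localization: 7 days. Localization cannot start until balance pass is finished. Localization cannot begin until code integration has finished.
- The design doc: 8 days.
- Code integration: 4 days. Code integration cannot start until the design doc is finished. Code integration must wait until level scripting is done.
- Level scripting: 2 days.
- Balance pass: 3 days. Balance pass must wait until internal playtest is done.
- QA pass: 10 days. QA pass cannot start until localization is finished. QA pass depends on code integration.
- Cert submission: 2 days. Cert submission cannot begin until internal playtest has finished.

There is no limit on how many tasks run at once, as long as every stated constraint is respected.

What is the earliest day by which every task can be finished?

35

Level scripting can start immediately at day 0; it finishes at day 2.
Nothing blocks the design doc, so it runs from day 0 to day 8.
Code integration cannot start until the design doc (finishes day 8); level scripting (finishes day 2). The controlling bound is day 8, so code integration finishes at 8 + 4 = day 12.
Internal playtest needs all of code integration (finishes day 12); level scripting (finishes day 2, plus 1-day gap → day 3). That puts its earliest start at day 12; it finishes at 12 + 3 = day 15.
Cert submission waits on internal playtest (finishes day 15), so it starts at day 15 and finishes at 15 + 2 = day 17.
Balance pass cannot begin until internal playtest (finishes day 15). It runs from day 15 to 15 + 3 = day 18.
Localization cannot start until balance pass (finishes day 18); code integration (finishes day 12). The controlling bound is day 18, so localization finishes at 18 + 7 = day 25.
QA pass has to wait for localization (finishes day 25); code integration (finishes day 12). The latest of these is day 25, so QA pass runs day 25 to 25 + 10 = day 35.
All tasks are finished once the last one completes. Finish times: The design doc at 8, Level scripting at 2, Code integration at 12, Internal playtest at 15, Balance pass at 18, Localization at 25, QA pass at 35, Cert submission at 17. The latest is day 35.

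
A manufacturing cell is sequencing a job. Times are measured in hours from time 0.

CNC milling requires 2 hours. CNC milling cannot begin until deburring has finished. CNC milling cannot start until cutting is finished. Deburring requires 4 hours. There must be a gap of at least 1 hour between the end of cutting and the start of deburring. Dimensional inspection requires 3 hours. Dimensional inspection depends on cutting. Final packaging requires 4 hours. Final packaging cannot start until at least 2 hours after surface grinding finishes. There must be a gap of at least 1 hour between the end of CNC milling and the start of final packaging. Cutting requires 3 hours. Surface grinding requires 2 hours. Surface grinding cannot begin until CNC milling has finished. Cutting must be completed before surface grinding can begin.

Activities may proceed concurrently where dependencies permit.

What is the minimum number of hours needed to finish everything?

18

Cutting can start immediately at hour 0; it finishes at hour 3.
After cutting (finishes hour 3), dimensional inspection can start at hour 3 and finishes at hour 6.
Deburring cannot begin until cutting (finishes hour 3, plus 1-hour gap → hour 4). It runs from hour 4 to 4 + 4 = hour 8.
For CNC milling: deburring (finishes hour 8); cutting (finishes hour 3). Taking the maximum gives a start of hour 8, and it finishes at 8 + 2 = hour 10.
Surface grinding cannot start until CNC milling (finishes hour 10); cutting (finishes hour 3). The controlling bound is hour 10, so surface grinding finishes at 10 + 2 = hour 12.
For final packaging: surface grinding (finishes hour 12, plus 2-hour gap → hour 14); CNC milling (finishes hour 10, plus 1-hour gap → hour 11). Taking the maximum gives a start of hour 14, and it finishes at 14 + 4 = hour 18.
All tasks are finished once the last one completes. Finish times: Cutting at 3, Deburring at 8, CNC milling at 10, Surface grinding at 12, Dimensional inspection at 6, Final packaging at 18. The latest is hour 18.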